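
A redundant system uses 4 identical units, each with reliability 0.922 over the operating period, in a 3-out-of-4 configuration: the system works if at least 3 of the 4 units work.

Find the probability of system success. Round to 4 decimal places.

R = Σ_{i=3}^{4} C(4,i) p^i (1−p)^{4−i} with p = 0.922
C(4,3)·0.922^3·0.078^1 = 0.244539
C(4,4)·0.922^4·0.078^0 = 0.722643
Sum = 0.9672

0.9672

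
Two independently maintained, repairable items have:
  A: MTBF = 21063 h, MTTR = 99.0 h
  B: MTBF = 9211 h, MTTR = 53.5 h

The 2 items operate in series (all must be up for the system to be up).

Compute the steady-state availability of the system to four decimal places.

0.9896

A(A) = MTBF/(MTBF+MTTR) = 21063/(21063+99.0) = 0.995322
A(B) = MTBF/(MTBF+MTTR) = 9211/(9211+53.5) = 0.994225
Series availability: 0.995322 × 0.994225 = 0.9896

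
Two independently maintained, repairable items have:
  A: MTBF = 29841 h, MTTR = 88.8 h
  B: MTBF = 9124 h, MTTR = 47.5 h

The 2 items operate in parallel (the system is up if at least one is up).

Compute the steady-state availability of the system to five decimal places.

A(A) = MTBF/(MTBF+MTTR) = 29841/(29841+88.8) = 0.997033
A(B) = MTBF/(MTBF+MTTR) = 9124/(9124+47.5) = 0.994821
Parallel availability: 1 − (1 − 0.997033)(1 − 0.994821) = 0.99998

0.99998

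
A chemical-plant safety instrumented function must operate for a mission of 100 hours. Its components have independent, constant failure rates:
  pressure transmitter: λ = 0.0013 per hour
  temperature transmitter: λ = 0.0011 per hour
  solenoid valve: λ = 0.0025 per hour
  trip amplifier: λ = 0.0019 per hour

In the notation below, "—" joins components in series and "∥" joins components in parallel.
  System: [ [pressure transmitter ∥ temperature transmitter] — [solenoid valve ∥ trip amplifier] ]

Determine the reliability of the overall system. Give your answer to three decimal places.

0.950

R(pressure transmitter) = exp(−0.0013 × 100) = 0.87810
R(temperature transmitter) = exp(−0.0011 × 100) = 0.89583
R(solenoid valve) = exp(−0.0025 × 100) = 0.77880
R(trip amplifier) = exp(−0.0019 × 100) = 0.82696
Parallel (pressure transmitter and temperature transmitter): 1 − (1 − 0.87810)(1 − 0.89583) = 0.98730
Parallel (solenoid valve and trip amplifier): 1 − (1 − 0.77880)(1 − 0.82696) = 0.96172
Series ([0.98730] and [0.96172]): 0.98730 × 0.96172 = 0.950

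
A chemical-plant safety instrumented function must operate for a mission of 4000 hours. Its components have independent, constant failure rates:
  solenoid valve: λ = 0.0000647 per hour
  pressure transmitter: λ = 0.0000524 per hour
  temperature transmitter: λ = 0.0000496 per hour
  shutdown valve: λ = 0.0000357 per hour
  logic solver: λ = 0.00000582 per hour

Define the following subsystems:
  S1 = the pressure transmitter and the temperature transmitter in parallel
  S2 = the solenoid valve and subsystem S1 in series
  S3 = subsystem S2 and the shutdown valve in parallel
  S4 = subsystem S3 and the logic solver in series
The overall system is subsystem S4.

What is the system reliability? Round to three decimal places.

0.944

R(solenoid valve) = exp(−0.0000647 × 4000) = 0.77198
R(pressure transmitter) = exp(−0.0000524 × 4000) = 0.81091
R(temperature transmitter) = exp(−0.0000496 × 4000) = 0.82004
R(shutdown valve) = exp(−0.0000357 × 4000) = 0.86693
R(logic solver) = exp(−0.00000582 × 4000) = 0.97699
Parallel (pressure transmitter and temperature transmitter): 1 − (1 − 0.81091)(1 − 0.82004) = 0.96597
Series (solenoid valve and [0.96597]): 0.77198 × 0.96597 = 0.74571
Parallel ([0.74571] and shutdown valve): 1 − (1 − 0.74571)(1 − 0.86693) = 0.96616
Series ([0.96616] and logic solver): 0.96616 × 0.97699 = 0.944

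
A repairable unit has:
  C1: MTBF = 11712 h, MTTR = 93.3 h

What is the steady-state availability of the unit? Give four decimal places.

A(C1) = MTBF/(MTBF+MTTR) = 11712/(11712+93.3) = 0.9921

0.9921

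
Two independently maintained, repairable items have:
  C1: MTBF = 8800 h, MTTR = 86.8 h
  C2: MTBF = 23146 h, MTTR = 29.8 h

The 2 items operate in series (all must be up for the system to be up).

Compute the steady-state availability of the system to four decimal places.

0.9890

A(C1) = MTBF/(MTBF+MTTR) = 8800/(8800+86.8) = 0.990233
A(C2) = MTBF/(MTBF+MTTR) = 23146/(23146+29.8) = 0.998714
Series availability: 0.990233 × 0.998714 = 0.9890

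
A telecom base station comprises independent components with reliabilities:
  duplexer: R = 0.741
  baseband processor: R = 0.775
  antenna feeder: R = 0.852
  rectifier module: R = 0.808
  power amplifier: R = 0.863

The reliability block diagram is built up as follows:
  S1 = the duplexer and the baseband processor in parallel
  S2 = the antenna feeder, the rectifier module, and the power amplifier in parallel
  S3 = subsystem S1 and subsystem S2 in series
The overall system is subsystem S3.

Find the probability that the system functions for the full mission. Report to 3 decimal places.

0.938

Parallel (duplexer and baseband processor): 1 − (1 − 0.74100)(1 − 0.77500) = 0.94173
Parallel (antenna feeder, rectifier module, and power amplifier): 1 − (1 − 0.85200)(1 − 0.80800)(1 − 0.86300) = 0.99611
Series ([0.94173] and [0.99611]): 0.94173 × 0.99611 = 0.938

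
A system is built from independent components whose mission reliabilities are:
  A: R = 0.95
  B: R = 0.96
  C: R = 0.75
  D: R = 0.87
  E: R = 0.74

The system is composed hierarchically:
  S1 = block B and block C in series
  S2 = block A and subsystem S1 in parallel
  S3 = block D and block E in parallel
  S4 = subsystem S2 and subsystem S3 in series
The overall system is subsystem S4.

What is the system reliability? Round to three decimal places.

0.953

Series (B and C): 0.96000 × 0.75000 = 0.72000
Parallel (A and [0.72000]): 1 − (1 − 0.95000)(1 − 0.72000) = 0.98600
Parallel (D and E): 1 − (1 − 0.87000)(1 − 0.74000) = 0.96620
Series ([0.98600] and [0.96620]): 0.98600 × 0.96620 = 0.953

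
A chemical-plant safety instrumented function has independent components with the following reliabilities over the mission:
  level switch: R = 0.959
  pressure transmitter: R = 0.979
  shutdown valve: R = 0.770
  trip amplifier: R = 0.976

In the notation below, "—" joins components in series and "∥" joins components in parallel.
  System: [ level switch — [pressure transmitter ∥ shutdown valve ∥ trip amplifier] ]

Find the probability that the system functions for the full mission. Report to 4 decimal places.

Parallel (pressure transmitter, shutdown valve, and trip amplifier): 1 − (1 − 0.979000)(1 − 0.770000)(1 − 0.976000) = 0.999884
Series (level switch and [0.999884]): 0.959000 × 0.999884 = 0.9589

0.9589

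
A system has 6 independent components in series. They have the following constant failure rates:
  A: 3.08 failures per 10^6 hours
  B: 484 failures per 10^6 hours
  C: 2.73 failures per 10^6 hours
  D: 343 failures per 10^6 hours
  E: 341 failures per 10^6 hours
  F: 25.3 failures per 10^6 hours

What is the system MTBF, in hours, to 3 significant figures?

Series of exponential components: λ_sys = Σ λ_i
λ_sys = 0.00000308 + 0.000484 + 0.00000273 + 0.000343 + 0.000341 + 0.0000253 = 1.1991e-03 /h
MTBF = 1 / λ_sys = 834 h

834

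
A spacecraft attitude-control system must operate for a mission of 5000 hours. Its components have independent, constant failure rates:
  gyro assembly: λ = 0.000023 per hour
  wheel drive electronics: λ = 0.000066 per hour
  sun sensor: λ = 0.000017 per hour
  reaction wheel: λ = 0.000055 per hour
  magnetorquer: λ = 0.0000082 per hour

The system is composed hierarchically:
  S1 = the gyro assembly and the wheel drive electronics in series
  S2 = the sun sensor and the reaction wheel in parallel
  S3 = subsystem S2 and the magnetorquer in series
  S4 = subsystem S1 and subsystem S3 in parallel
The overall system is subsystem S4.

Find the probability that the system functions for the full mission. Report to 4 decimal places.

0.9788

R(gyro assembly) = exp(−0.000023 × 5000) = 0.891366
R(wheel drive electronics) = exp(−0.000066 × 5000) = 0.718924
R(sun sensor) = exp(−0.000017 × 5000) = 0.918512
R(reaction wheel) = exp(−0.000055 × 5000) = 0.759572
R(magnetorquer) = exp(−0.0000082 × 5000) = 0.959829
Series (gyro assembly and wheel drive electronics): 0.891366 × 0.718924 = 0.640824
Parallel (sun sensor and reaction wheel): 1 − (1 − 0.918512)(1 − 0.759572) = 0.980408
Series ([0.980408] and magnetorquer): 0.980408 × 0.959829 = 0.941024
Parallel ([0.640824] and [0.941024]): 1 − (1 − 0.640824)(1 − 0.941024) = 0.9788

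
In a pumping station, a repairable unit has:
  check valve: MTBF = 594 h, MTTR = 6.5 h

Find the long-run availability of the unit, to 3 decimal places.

A(check valve) = MTBF/(MTBF+MTTR) = 594/(594+6.5) = 0.989

0.989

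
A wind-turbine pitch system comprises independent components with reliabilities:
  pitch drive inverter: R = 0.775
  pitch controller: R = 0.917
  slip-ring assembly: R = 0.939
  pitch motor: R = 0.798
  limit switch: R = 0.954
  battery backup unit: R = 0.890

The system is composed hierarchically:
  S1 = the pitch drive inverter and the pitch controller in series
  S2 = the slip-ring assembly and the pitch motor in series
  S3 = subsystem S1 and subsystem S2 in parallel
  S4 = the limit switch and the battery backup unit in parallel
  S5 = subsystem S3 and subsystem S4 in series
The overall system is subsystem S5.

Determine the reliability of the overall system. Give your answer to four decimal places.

0.9228

Series (pitch drive inverter and pitch controller): 0.775000 × 0.917000 = 0.710675
Series (slip-ring assembly and pitch motor): 0.939000 × 0.798000 = 0.749322
Parallel ([0.710675] and [0.749322]): 1 − (1 − 0.710675)(1 − 0.749322) = 0.927473
Parallel (limit switch and battery backup unit): 1 − (1 − 0.954000)(1 − 0.890000) = 0.994940
Series ([0.927473] and [0.994940]): 0.927473 × 0.994940 = 0.9228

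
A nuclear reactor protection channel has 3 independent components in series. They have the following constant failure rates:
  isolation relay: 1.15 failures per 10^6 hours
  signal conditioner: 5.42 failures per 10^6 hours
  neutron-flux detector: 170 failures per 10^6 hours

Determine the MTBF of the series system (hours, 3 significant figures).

Series of exponential components: λ_sys = Σ λ_i
λ_sys = 0.00000115 + 0.00000542 + 0.000170 = 1.7657e-04 /h
MTBF = 1 / λ_sys = 5660 h

5660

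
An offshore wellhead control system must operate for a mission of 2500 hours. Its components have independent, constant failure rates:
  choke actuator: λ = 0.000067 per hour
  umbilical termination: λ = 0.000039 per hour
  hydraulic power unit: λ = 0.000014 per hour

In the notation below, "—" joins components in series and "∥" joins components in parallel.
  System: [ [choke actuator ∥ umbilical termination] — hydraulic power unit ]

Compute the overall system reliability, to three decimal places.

R(choke actuator) = exp(−0.000067 × 2500) = 0.84578
R(umbilical termination) = exp(−0.000039 × 2500) = 0.90710
R(hydraulic power unit) = exp(−0.000014 × 2500) = 0.96561
Parallel (choke actuator and umbilical termination): 1 − (1 − 0.84578)(1 − 0.90710) = 0.98567
Series ([0.98567] and hydraulic power unit): 0.98567 × 0.96561 = 0.952

0.952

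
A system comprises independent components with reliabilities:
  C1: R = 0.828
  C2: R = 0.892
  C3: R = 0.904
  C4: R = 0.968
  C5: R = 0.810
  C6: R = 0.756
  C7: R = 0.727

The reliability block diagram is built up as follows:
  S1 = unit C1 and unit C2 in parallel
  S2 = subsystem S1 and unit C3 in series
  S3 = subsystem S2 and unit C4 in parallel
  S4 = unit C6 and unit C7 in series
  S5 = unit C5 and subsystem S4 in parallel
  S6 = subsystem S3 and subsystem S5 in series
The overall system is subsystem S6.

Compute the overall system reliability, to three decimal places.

Parallel (C1 and C2): 1 − (1 − 0.82800)(1 − 0.89200) = 0.98142
Series ([0.98142] and C3): 0.98142 × 0.90400 = 0.88720
Parallel ([0.88720] and C4): 1 − (1 − 0.88720)(1 − 0.96800) = 0.99639
Series (C6 and C7): 0.75600 × 0.72700 = 0.54961
Parallel (C5 and [0.54961]): 1 − (1 − 0.81000)(1 − 0.54961) = 0.91443
Series ([0.99639] and [0.91443]): 0.99639 × 0.91443 = 0.911

0.911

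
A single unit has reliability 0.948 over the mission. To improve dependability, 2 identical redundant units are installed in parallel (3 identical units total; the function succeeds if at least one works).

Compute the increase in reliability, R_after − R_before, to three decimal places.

R_before = 0.948
R_after = 1 − (1 − 0.948)^3 = 1.000
ΔR = 1.000 − 0.948 = 0.052

0.052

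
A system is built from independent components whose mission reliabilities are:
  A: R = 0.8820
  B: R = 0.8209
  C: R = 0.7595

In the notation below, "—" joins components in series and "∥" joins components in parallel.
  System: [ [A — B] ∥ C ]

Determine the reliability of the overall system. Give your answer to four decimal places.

0.9336

Series (A and B): 0.882000 × 0.820900 = 0.724034
Parallel ([0.724034] and C): 1 − (1 − 0.724034)(1 − 0.759500) = 0.9336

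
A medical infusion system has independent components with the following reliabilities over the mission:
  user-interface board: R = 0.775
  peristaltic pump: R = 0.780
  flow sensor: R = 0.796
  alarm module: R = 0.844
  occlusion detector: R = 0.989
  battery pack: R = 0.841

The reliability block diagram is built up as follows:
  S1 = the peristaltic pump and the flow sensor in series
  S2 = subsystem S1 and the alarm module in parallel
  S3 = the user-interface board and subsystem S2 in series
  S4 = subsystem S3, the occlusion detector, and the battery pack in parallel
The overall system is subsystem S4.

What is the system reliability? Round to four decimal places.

0.9995

Series (peristaltic pump and flow sensor): 0.780000 × 0.796000 = 0.620880
Parallel ([0.620880] and alarm module): 1 − (1 − 0.620880)(1 − 0.844000) = 0.940857
Series (user-interface board and [0.940857]): 0.775000 × 0.940857 = 0.729164
Parallel ([0.729164], occlusion detector, and battery pack): 1 − (1 − 0.729164)(1 − 0.989000)(1 − 0.841000) = 0.9995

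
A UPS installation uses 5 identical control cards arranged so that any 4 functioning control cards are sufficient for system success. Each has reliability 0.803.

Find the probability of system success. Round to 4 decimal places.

0.7434

R = Σ_{i=4}^{5} C(5,i) p^i (1−p)^{5−i} with p = 0.803
C(5,4)·0.803^4·0.197^1 = 0.409542
C(5,5)·0.803^5·0.197^0 = 0.333870
Sum = 0.7434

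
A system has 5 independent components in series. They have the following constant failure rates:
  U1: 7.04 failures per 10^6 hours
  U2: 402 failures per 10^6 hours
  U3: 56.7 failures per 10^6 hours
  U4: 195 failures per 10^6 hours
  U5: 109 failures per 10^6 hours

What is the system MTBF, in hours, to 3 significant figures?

Series of exponential components: λ_sys = Σ λ_i
λ_sys = 0.00000704 + 0.000402 + 0.0000567 + 0.000195 + 0.000109 = 7.6974e-04 /h
MTBF = 1 / λ_sys = 1300 h

1300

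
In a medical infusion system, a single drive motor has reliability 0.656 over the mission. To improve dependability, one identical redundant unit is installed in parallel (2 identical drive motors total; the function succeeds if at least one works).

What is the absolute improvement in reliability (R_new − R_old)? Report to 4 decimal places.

0.2257

R_before = 0.656
R_after = 1 − (1 − 0.656)^2 = 0.8817
ΔR = 0.8817 − 0.656 = 0.2257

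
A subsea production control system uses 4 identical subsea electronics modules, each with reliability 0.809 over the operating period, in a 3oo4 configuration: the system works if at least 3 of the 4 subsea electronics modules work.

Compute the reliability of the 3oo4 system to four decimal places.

R = Σ_{i=3}^{4} C(4,i) p^i (1−p)^{4−i} with p = 0.809
C(4,3)·0.809^3·0.191^1 = 0.404519
C(4,4)·0.809^4·0.191^0 = 0.428345
Sum = 0.8329

0.8329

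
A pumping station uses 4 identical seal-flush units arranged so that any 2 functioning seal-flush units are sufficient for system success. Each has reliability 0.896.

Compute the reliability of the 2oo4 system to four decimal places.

0.9959

R = Σ_{i=2}^{4} C(4,i) p^i (1−p)^{4−i} with p = 0.896
C(4,2)·0.896^2·0.104^2 = 0.052100
C(4,3)·0.896^3·0.104^1 = 0.299238
C(4,4)·0.896^4·0.104^0 = 0.644514
Sum = 0.9959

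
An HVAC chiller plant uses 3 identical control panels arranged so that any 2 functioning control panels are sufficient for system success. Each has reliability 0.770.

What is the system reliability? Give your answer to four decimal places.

0.8656

R = Σ_{i=2}^{3} C(3,i) p^i (1−p)^{3−i} with p = 0.770
C(3,2)·0.770^2·0.230^1 = 0.409101
C(3,3)·0.770^3·0.230^0 = 0.456533
Sum = 0.8656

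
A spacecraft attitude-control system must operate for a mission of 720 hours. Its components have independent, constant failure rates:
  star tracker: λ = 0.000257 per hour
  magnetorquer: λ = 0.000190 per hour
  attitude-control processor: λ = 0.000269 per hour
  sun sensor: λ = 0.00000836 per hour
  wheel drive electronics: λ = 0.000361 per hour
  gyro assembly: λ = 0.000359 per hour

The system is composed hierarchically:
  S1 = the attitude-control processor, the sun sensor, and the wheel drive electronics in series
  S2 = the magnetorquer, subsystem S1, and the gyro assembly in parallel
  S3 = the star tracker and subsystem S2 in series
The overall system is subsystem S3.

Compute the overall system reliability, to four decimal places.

R(star tracker) = exp(−0.000257 × 720) = 0.831071
R(magnetorquer) = exp(−0.000190 × 720) = 0.872145
R(attitude-control processor) = exp(−0.000269 × 720) = 0.823922
R(sun sensor) = exp(−0.00000836 × 720) = 0.993999
R(wheel drive electronics) = exp(−0.000361 × 720) = 0.771113
R(gyro assembly) = exp(−0.000359 × 720) = 0.772224
Series (attitude-control processor, sun sensor, and wheel drive electronics): 0.823922 × 0.993999 × 0.771113 = 0.631524
Parallel (magnetorquer, [0.631524], and gyro assembly): 1 − (1 − 0.872145)(1 − 0.631524)(1 − 0.772224) = 0.989269
Series (star tracker and [0.989269]): 0.831071 × 0.989269 = 0.8222

0.8222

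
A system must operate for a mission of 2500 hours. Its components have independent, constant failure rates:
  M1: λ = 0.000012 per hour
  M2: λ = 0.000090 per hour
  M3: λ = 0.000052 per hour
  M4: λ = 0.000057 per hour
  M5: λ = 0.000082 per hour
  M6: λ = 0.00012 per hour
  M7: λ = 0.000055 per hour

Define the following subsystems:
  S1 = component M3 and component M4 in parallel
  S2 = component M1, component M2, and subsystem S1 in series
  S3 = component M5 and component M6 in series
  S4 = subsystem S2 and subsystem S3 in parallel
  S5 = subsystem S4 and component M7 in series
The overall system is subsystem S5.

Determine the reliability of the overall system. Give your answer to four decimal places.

R(M1) = exp(−0.000012 × 2500) = 0.970446
R(M2) = exp(−0.000090 × 2500) = 0.798516
R(M3) = exp(−0.000052 × 2500) = 0.878095
R(M4) = exp(−0.000057 × 2500) = 0.867188
R(M5) = exp(−0.000082 × 2500) = 0.814647
R(M6) = exp(−0.00012 × 2500) = 0.740818
R(M7) = exp(−0.000055 × 2500) = 0.871534
Parallel (M3 and M4): 1 − (1 − 0.878095)(1 − 0.867188) = 0.983810
Series (M1, M2, and [0.983810]): 0.970446 × 0.798516 × 0.983810 = 0.762371
Series (M5 and M6): 0.814647 × 0.740818 = 0.603505
Parallel ([0.762371] and [0.603505]): 1 − (1 − 0.762371)(1 − 0.603505) = 0.905781
Series ([0.905781] and M7): 0.905781 × 0.871534 = 0.7894

0.7894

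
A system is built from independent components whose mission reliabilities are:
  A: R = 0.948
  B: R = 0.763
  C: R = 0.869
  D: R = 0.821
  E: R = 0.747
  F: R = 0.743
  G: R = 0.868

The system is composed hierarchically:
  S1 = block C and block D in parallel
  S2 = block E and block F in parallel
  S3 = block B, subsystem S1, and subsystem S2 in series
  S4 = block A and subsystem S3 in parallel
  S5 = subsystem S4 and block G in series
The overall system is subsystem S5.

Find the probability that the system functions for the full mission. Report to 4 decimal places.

Parallel (C and D): 1 − (1 − 0.869000)(1 − 0.821000) = 0.976551
Parallel (E and F): 1 − (1 − 0.747000)(1 − 0.743000) = 0.934979
Series (B, [0.976551], and [0.934979]): 0.763000 × 0.976551 × 0.934979 = 0.696661
Parallel (A and [0.696661]): 1 − (1 − 0.948000)(1 − 0.696661) = 0.984226
Series ([0.984226] and G): 0.984226 × 0.868000 = 0.8543

0.8543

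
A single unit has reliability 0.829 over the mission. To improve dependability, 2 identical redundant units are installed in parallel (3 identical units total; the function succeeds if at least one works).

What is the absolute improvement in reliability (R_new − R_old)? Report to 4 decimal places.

0.1660

R_before = 0.829
R_after = 1 − (1 − 0.829)^3 = 0.9950
ΔR = 0.9950 − 0.829 = 0.1660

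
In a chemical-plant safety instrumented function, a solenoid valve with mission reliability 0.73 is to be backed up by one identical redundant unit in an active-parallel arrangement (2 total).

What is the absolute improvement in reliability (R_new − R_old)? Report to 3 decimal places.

0.197

R_before = 0.73
R_after = 1 − (1 − 0.73)^2 = 0.927
ΔR = 0.927 − 0.73 = 0.197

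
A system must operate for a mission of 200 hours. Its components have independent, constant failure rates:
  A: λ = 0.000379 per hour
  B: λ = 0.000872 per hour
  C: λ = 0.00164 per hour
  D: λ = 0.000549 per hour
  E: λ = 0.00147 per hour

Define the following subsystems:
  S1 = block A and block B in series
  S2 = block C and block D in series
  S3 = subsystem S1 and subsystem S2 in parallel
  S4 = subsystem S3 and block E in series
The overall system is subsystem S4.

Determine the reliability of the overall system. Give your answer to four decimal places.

R(A) = exp(−0.000379 × 200) = 0.927002
R(B) = exp(−0.000872 × 200) = 0.839961
R(C) = exp(−0.00164 × 200) = 0.720363
R(D) = exp(−0.000549 × 200) = 0.896013
R(E) = exp(−0.00147 × 200) = 0.745276
Series (A and B): 0.927002 × 0.839961 = 0.778646
Series (C and D): 0.720363 × 0.896013 = 0.645455
Parallel ([0.778646] and [0.645455]): 1 − (1 − 0.778646)(1 − 0.645455) = 0.921520
Series ([0.921520] and E): 0.921520 × 0.745276 = 0.6868

0.6868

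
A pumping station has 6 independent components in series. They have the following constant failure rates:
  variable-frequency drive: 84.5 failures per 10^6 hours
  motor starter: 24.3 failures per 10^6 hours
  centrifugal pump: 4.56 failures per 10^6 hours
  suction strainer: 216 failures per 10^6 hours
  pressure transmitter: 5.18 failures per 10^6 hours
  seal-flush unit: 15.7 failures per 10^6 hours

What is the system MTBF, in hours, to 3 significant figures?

2860

Series of exponential components: λ_sys = Σ λ_i
λ_sys = 0.0000845 + 0.0000243 + 0.00000456 + 0.000216 + 0.00000518 + 0.0000157 = 3.5024e-04 /h
MTBF = 1 / λ_sys = 2860 h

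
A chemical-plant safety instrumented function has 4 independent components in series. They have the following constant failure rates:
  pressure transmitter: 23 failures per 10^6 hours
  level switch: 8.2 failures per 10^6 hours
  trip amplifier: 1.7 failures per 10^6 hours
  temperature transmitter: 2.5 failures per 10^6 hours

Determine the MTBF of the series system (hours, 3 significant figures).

28200

Series of exponential components: λ_sys = Σ λ_i
λ_sys = 0.000023 + 0.0000082 + 0.0000017 + 0.0000025 = 3.5400e-05 /h
MTBF = 1 / λ_sys = 28200 h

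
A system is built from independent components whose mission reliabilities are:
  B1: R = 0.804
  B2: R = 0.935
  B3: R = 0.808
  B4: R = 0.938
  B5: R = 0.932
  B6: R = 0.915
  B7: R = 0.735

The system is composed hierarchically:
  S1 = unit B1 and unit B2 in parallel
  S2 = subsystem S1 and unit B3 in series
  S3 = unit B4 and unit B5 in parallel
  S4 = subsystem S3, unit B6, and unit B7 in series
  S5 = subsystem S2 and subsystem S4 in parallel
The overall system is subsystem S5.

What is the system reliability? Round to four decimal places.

Parallel (B1 and B2): 1 − (1 − 0.804000)(1 − 0.935000) = 0.987260
Series ([0.987260] and B3): 0.987260 × 0.808000 = 0.797706
Parallel (B4 and B5): 1 − (1 − 0.938000)(1 − 0.932000) = 0.995784
Series ([0.995784], B6, and B7): 0.995784 × 0.915000 × 0.735000 = 0.669690
Parallel ([0.797706] and [0.669690]): 1 − (1 − 0.797706)(1 − 0.669690) = 0.9332

0.9332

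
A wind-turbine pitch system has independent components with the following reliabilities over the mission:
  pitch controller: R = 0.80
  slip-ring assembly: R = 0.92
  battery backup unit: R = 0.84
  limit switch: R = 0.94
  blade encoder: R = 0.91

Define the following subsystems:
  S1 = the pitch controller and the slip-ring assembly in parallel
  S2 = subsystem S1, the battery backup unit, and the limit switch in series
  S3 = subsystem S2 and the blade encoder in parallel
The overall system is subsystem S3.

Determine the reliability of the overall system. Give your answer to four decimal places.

Parallel (pitch controller and slip-ring assembly): 1 − (1 − 0.800000)(1 − 0.920000) = 0.984000
Series ([0.984000], battery backup unit, and limit switch): 0.984000 × 0.840000 × 0.940000 = 0.776966
Parallel ([0.776966] and blade encoder): 1 − (1 − 0.776966)(1 − 0.910000) = 0.9799

0.9799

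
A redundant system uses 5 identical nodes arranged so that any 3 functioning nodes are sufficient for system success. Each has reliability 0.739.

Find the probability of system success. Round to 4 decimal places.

0.8845

R = Σ_{i=3}^{5} C(5,i) p^i (1−p)^{5−i} with p = 0.739
C(5,3)·0.739^3·0.261^2 = 0.274925
C(5,4)·0.739^4·0.261^1 = 0.389214
C(5,5)·0.739^5·0.261^0 = 0.220405
Sum = 0.8845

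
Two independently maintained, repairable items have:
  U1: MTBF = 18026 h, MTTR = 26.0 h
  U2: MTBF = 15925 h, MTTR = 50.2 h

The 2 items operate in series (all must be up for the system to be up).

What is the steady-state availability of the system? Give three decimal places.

0.995

A(U1) = MTBF/(MTBF+MTTR) = 18026/(18026+26.0) = 0.998560
A(U2) = MTBF/(MTBF+MTTR) = 15925/(15925+50.2) = 0.996858
Series availability: 0.998560 × 0.996858 = 0.995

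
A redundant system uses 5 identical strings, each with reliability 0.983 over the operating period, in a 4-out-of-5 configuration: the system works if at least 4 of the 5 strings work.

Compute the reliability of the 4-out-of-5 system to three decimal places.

0.997

R = Σ_{i=4}^{5} C(5,i) p^i (1−p)^{5−i} with p = 0.983
C(5,4)·0.983^4·0.017^1 = 0.07937
C(5,5)·0.983^5·0.017^0 = 0.91784
Sum = 0.997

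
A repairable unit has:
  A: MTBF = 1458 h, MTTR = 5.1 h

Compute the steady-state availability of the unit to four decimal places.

A(A) = MTBF/(MTBF+MTTR) = 1458/(1458+5.1) = 0.9965

0.9965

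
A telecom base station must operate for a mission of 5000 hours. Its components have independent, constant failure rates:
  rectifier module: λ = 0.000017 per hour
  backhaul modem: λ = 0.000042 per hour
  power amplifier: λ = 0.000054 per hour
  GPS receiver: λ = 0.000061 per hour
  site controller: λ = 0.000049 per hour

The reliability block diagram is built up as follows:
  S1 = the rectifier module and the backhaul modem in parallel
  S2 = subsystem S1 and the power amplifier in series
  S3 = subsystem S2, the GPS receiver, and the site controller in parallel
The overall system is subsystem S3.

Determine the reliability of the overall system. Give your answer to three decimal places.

0.986

R(rectifier module) = exp(−0.000017 × 5000) = 0.91851
R(backhaul modem) = exp(−0.000042 × 5000) = 0.81058
R(power amplifier) = exp(−0.000054 × 5000) = 0.76338
R(GPS receiver) = exp(−0.000061 × 5000) = 0.73712
R(site controller) = exp(−0.000049 × 5000) = 0.78270
Parallel (rectifier module and backhaul modem): 1 − (1 − 0.91851)(1 − 0.81058) = 0.98456
Series ([0.98456] and power amplifier): 0.98456 × 0.76338 = 0.75159
Parallel ([0.75159], GPS receiver, and site controller): 1 − (1 − 0.75159)(1 − 0.73712)(1 − 0.78270) = 0.986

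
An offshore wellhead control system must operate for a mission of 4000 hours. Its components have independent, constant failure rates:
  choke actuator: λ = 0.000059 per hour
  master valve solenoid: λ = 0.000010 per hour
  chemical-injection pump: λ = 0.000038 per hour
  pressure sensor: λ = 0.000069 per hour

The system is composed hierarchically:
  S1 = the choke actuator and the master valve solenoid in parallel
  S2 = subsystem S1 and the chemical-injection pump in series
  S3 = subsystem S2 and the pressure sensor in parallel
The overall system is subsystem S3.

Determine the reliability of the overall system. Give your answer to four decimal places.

0.9643

R(choke actuator) = exp(−0.000059 × 4000) = 0.789781
R(master valve solenoid) = exp(−0.000010 × 4000) = 0.960789
R(chemical-injection pump) = exp(−0.000038 × 4000) = 0.858988
R(pressure sensor) = exp(−0.000069 × 4000) = 0.758813
Parallel (choke actuator and master valve solenoid): 1 − (1 − 0.789781)(1 − 0.960789) = 0.991757
Series ([0.991757] and chemical-injection pump): 0.991757 × 0.858988 = 0.851907
Parallel ([0.851907] and pressure sensor): 1 − (1 − 0.851907)(1 − 0.758813) = 0.9643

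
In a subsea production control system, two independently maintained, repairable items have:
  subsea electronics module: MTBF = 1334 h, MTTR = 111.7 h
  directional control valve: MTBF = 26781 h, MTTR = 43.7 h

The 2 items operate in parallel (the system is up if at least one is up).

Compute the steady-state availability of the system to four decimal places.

0.9999

A(subsea electronics module) = MTBF/(MTBF+MTTR) = 1334/(1334+111.7) = 0.922736
A(directional control valve) = MTBF/(MTBF+MTTR) = 26781/(26781+43.7) = 0.998371
Parallel availability: 1 − (1 − 0.922736)(1 − 0.998371) = 0.9999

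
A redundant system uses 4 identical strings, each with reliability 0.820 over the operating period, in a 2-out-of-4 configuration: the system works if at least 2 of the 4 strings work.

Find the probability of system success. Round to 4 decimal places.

R = Σ_{i=2}^{4} C(4,i) p^i (1−p)^{4−i} with p = 0.820
C(4,2)·0.820^2·0.180^2 = 0.130715
C(4,3)·0.820^3·0.180^1 = 0.396985
C(4,4)·0.820^4·0.180^0 = 0.452122
Sum = 0.9798

0.9798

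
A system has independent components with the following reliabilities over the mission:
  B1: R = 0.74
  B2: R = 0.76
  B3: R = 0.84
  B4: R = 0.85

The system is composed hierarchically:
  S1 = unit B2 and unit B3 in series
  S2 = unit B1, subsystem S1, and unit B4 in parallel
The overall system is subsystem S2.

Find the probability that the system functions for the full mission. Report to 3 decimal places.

0.986

Series (B2 and B3): 0.76000 × 0.84000 = 0.63840
Parallel (B1, [0.63840], and B4): 1 − (1 − 0.74000)(1 − 0.63840)(1 − 0.85000) = 0.986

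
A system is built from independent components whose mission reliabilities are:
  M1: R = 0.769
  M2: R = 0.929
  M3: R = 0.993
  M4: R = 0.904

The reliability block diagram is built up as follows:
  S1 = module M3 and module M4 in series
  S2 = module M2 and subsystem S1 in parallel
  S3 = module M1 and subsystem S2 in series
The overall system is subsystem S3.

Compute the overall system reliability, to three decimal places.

Series (M3 and M4): 0.99300 × 0.90400 = 0.89767
Parallel (M2 and [0.89767]): 1 − (1 − 0.92900)(1 − 0.89767) = 0.99273
Series (M1 and [0.99273]): 0.76900 × 0.99273 = 0.763

0.763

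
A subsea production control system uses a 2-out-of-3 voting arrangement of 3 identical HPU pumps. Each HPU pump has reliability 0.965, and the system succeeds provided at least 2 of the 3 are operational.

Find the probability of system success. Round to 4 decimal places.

R = Σ_{i=2}^{3} C(3,i) p^i (1−p)^{3−i} with p = 0.965
C(3,2)·0.965^2·0.035^1 = 0.097779
C(3,3)·0.965^3·0.035^0 = 0.898632
Sum = 0.9964

0.9964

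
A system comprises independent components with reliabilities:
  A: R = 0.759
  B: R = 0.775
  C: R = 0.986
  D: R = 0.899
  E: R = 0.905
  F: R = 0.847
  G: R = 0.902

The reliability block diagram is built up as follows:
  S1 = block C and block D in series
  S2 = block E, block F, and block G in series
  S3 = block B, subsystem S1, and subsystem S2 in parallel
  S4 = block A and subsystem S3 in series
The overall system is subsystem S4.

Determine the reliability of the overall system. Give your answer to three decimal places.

0.753

Series (C and D): 0.98600 × 0.89900 = 0.88641
Series (E, F, and G): 0.90500 × 0.84700 × 0.90200 = 0.69141
Parallel (B, [0.88641], and [0.69141]): 1 − (1 − 0.77500)(1 − 0.88641)(1 − 0.69141) = 0.99211
Series (A and [0.99211]): 0.75900 × 0.99211 = 0.753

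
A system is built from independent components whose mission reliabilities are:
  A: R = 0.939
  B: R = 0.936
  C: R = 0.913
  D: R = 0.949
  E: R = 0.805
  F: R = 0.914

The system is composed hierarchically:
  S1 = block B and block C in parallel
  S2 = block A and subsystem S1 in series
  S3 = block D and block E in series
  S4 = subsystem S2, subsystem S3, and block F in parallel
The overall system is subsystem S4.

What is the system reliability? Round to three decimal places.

0.999

Parallel (B and C): 1 − (1 − 0.93600)(1 − 0.91300) = 0.99443
Series (A and [0.99443]): 0.93900 × 0.99443 = 0.93377
Series (D and E): 0.94900 × 0.80500 = 0.76395
Parallel ([0.93377], [0.76395], and F): 1 − (1 − 0.93377)(1 − 0.76395)(1 − 0.91400) = 0.999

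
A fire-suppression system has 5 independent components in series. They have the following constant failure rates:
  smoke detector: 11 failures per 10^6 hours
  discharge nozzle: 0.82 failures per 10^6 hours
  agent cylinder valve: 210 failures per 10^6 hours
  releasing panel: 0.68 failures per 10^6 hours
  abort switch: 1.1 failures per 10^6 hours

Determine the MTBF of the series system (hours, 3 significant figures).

Series of exponential components: λ_sys = Σ λ_i
λ_sys = 0.000011 + 0.00000082 + 0.00021 + 0.00000068 + 0.0000011 = 2.2360e-04 /h
MTBF = 1 / λ_sys = 4470 h

4470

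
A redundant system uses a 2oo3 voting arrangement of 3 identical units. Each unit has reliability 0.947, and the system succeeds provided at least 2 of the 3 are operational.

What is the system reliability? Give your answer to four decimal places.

0.9919

R = Σ_{i=2}^{3} C(3,i) p^i (1−p)^{3−i} with p = 0.947
C(3,2)·0.947^2·0.053^1 = 0.142593
C(3,3)·0.947^3·0.053^0 = 0.849278
Sum = 0.9919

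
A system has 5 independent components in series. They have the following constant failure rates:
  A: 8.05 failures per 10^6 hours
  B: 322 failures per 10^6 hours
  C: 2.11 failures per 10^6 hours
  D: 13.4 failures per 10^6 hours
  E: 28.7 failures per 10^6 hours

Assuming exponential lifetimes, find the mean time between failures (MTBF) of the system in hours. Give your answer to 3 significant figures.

2670

Series of exponential components: λ_sys = Σ λ_i
λ_sys = 0.00000805 + 0.000322 + 0.00000211 + 0.0000134 + 0.0000287 = 3.7426e-04 /h
MTBF = 1 / λ_sys = 2670 h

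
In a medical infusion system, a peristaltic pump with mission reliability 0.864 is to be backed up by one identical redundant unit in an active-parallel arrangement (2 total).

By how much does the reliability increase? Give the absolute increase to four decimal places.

R_before = 0.864
R_after = 1 − (1 − 0.864)^2 = 0.9815
ΔR = 0.9815 − 0.864 = 0.1175

0.1175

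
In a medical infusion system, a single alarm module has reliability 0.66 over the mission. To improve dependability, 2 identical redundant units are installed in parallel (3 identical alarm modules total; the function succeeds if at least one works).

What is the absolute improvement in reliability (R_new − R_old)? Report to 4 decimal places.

R_before = 0.66
R_after = 1 − (1 − 0.66)^3 = 0.9607
ΔR = 0.9607 − 0.66 = 0.3007

0.3007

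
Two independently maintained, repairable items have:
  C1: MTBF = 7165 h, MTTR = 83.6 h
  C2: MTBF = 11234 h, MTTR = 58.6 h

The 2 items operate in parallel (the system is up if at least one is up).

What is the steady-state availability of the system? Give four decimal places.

A(C1) = MTBF/(MTBF+MTTR) = 7165/(7165+83.6) = 0.988467
A(C2) = MTBF/(MTBF+MTTR) = 11234/(11234+58.6) = 0.994811
Parallel availability: 1 − (1 − 0.988467)(1 − 0.994811) = 0.9999

0.9999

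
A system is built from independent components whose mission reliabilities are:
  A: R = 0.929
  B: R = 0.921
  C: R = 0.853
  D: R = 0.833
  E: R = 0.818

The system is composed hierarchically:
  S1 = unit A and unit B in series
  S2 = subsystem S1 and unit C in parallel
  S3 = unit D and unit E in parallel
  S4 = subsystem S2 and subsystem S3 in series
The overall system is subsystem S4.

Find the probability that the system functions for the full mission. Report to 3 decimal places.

0.949

Series (A and B): 0.92900 × 0.92100 = 0.85561
Parallel ([0.85561] and C): 1 − (1 − 0.85561)(1 − 0.85300) = 0.97877
Parallel (D and E): 1 − (1 − 0.83300)(1 − 0.81800) = 0.96961
Series ([0.97877] and [0.96961]): 0.97877 × 0.96961 = 0.949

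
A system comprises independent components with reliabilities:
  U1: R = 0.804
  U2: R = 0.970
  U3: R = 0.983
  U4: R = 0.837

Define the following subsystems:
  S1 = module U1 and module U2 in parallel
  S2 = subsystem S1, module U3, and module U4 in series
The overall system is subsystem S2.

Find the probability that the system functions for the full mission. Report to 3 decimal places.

Parallel (U1 and U2): 1 − (1 − 0.80400)(1 − 0.97000) = 0.99412
Series ([0.99412], U3, and U4): 0.99412 × 0.98300 × 0.83700 = 0.818

0.818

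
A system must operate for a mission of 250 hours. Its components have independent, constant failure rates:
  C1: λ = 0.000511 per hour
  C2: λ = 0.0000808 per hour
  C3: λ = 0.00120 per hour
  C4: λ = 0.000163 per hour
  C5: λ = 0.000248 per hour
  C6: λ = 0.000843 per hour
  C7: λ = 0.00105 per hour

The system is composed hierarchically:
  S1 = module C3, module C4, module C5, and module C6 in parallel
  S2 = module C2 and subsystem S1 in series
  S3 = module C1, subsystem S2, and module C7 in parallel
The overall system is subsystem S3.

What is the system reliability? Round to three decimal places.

0.999

R(C1) = exp(−0.000511 × 250) = 0.88007
R(C2) = exp(−0.0000808 × 250) = 0.98000
R(C3) = exp(−0.00120 × 250) = 0.74082
R(C4) = exp(−0.000163 × 250) = 0.96007
R(C5) = exp(−0.000248 × 250) = 0.93988
R(C6) = exp(−0.000843 × 250) = 0.80998
R(C7) = exp(−0.00105 × 250) = 0.76913
Parallel (C3, C4, C5, and C6): 1 − (1 − 0.74082)(1 − 0.96007)(1 − 0.93988)(1 − 0.80998) = 0.99988
Series (C2 and [0.99988]): 0.98000 × 0.99988 = 0.97988
Parallel (C1, [0.97988], and C7): 1 − (1 − 0.88007)(1 − 0.97988)(1 − 0.76913) = 0.999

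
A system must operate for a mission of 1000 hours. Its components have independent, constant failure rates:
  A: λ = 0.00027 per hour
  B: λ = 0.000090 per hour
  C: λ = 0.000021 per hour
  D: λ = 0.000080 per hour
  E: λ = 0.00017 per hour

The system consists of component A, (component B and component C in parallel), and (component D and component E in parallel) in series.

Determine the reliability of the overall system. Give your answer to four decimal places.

R(A) = exp(−0.00027 × 1000) = 0.763379
R(B) = exp(−0.000090 × 1000) = 0.913931
R(C) = exp(−0.000021 × 1000) = 0.979219
R(D) = exp(−0.000080 × 1000) = 0.923116
R(E) = exp(−0.00017 × 1000) = 0.843665
Parallel (B and C): 1 − (1 − 0.913931)(1 − 0.979219) = 0.998211
Parallel (D and E): 1 − (1 − 0.923116)(1 − 0.843665) = 0.987980
Series (A, [0.998211], and [0.987980]): 0.763379 × 0.998211 × 0.987980 = 0.7529

0.7529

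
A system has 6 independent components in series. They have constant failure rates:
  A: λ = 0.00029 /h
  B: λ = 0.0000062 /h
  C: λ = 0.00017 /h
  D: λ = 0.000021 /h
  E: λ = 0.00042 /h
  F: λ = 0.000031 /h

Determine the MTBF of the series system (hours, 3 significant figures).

Series of exponential components: λ_sys = Σ λ_i
λ_sys = 0.00029 + 0.0000062 + 0.00017 + 0.000021 + 0.00042 + 0.000031 = 9.3820e-04 /h
MTBF = 1 / λ_sys = 1070 h

1070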